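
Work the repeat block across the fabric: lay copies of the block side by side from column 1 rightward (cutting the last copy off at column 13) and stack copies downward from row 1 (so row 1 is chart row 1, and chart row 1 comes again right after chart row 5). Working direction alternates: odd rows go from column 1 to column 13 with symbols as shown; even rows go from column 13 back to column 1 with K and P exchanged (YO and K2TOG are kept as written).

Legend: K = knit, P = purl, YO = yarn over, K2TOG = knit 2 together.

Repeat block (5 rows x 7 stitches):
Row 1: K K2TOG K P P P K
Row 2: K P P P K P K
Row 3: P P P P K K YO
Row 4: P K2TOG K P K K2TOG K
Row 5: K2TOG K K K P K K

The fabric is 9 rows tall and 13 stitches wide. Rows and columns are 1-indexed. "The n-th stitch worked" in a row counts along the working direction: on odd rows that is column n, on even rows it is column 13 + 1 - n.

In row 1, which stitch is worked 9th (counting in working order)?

Result:
K2TOG

Derivation:
Row 1 uses chart row ((1-1) mod 5)+1 = 1. Row 1 is odd, so RS.
Chart row 1 tiled across columns 1-13: K K2TOG K P P P K K K2TOG K P P P
RS: work column 1 to column 13, symbols as charted — the tiled row is the row as worked.
The 9th stitch worked is K2TOG.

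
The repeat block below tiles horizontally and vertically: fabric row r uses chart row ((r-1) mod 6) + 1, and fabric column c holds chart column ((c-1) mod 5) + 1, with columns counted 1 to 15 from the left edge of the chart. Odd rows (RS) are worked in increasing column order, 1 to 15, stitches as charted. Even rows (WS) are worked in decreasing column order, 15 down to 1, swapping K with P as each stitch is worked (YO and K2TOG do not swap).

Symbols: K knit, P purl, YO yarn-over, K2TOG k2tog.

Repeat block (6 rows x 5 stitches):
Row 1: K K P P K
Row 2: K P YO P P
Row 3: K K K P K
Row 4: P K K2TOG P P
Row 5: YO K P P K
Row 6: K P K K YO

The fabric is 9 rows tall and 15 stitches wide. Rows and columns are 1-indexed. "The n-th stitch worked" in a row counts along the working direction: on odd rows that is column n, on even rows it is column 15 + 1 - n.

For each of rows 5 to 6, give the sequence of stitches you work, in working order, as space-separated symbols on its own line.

Row 5: chart row 5, RS - tile across columns 1-15 and work as-is.
Row 6: chart row 6, WS - tiled (columns 1-15): K P K K YO K P K K YO K P K K YO; work from column 15 back to 1 with K<->P swapped.

== ROWS AS WORKED ==
YO K P P K YO K P P K YO K P P K
YO P P K P YO P P K P YO P P K P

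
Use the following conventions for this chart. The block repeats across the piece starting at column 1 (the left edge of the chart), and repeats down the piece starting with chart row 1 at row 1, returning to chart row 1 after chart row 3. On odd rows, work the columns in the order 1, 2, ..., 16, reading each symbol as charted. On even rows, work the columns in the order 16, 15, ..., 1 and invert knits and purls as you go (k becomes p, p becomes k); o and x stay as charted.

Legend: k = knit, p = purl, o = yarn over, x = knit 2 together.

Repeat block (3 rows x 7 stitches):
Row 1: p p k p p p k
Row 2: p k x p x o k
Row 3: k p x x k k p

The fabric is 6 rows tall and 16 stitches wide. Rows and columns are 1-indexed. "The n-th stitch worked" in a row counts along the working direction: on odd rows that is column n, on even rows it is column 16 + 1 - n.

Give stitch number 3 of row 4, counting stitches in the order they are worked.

Row 4: (4-1) mod 3 = 0, so use chart row 1. Even row -> WS.
Chart row 1 tiled across columns 1-16: p p k p p p k p p k p p p k p p
WS: work from column 16 back to column 1 (reverse the tiled row), swapping k<->p (o and x unchanged).
Row 4 as worked: k k p k k k p k k p k k k p k k
Stitch 3 in working order -> p

Result:
p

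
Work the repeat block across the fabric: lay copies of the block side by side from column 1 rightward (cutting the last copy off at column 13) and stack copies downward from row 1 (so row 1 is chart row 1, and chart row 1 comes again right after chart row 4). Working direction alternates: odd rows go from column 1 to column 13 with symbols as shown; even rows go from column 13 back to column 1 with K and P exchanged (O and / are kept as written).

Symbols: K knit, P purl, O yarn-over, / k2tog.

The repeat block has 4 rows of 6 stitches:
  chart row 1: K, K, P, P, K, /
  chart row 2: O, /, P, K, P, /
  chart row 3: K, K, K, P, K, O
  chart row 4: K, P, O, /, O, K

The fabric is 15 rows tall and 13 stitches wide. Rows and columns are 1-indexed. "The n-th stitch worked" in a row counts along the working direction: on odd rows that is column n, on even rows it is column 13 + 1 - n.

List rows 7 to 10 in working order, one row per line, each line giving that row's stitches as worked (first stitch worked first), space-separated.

Row 7: chart row 3, RS - tile across columns 1-13 and work as-is.
Row 8: chart row 4, WS - tiled (columns 1-13): K P O / O K K P O / O K K; work from column 13 back to 1 with K<->P swapped.
Row 9: chart row 1, RS - tile across columns 1-13 and work as-is.
Row 10: chart row 2, WS - tiled (columns 1-13): O / P K P / O / P K P / O; work from column 13 back to 1 with K<->P swapped.

Rows as worked:
K K K P K O K K K P K O K
P P O / O K P P O / O K P
K K P P K / K K P P K / K
O / K P K / O / K P K / O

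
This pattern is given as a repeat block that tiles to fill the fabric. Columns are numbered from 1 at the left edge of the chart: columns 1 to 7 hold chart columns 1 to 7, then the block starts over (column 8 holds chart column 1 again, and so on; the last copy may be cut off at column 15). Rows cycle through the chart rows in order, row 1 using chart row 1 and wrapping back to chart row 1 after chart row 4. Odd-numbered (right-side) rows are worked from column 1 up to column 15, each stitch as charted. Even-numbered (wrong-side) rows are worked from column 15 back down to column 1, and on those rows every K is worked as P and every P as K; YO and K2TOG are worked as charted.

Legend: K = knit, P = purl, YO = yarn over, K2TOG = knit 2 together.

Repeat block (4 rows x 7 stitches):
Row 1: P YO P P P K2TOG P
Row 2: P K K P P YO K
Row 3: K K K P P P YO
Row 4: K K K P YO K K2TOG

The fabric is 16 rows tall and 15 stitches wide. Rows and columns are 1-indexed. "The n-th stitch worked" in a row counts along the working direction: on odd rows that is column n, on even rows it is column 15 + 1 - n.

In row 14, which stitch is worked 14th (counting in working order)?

Row 14: (14-1) mod 4 = 1, so use chart row 2. Even row -> WS.
Chart row 2 tiled across columns 1-15: P K K P P YO K P K K P P YO K P
WS row: flip the tiled sequence (start at column 15) and apply K<->P; YO and K2TOG stay.
Row 14 as worked: K P YO K K P P K P YO K K P P K
Counting 14 along the worked row gives P.

Result:
P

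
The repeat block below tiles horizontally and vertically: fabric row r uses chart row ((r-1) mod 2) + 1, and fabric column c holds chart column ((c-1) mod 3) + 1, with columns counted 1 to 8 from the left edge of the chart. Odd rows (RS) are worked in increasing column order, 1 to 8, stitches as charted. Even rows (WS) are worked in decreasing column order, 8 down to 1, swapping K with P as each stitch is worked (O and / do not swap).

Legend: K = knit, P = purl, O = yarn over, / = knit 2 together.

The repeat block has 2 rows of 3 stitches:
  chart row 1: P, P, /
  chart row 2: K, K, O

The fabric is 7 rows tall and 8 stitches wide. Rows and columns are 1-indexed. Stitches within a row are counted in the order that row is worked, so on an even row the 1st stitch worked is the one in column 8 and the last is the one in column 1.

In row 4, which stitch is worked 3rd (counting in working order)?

== STITCH ==
O

Derivation:
Row 4 uses chart row ((4-1) mod 2)+1 = 2. Row 4 is even, so WS.
Chart row 2 tiled across columns 1-8: K K O K K O K K
WS row: flip the tiled sequence (start at column 8) and apply K<->P; O and / stay.
Row 4 as worked: P P O P P O P P
The 3rd stitch worked is O.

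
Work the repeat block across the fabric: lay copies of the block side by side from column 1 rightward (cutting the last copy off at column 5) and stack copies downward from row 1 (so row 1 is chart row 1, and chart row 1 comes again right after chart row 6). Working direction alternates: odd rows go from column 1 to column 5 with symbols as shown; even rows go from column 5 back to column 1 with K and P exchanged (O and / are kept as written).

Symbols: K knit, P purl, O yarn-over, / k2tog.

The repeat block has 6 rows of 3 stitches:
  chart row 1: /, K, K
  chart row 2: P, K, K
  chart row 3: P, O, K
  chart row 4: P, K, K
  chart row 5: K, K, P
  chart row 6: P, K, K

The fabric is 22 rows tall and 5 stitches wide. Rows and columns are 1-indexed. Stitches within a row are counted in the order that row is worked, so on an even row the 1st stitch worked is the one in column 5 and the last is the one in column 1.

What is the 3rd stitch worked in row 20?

Row 20: (20-1) mod 6 = 1, so use chart row 2. Even row -> WS.
Chart row 2 tiled across columns 1-5: P K K P K
WS: work from column 5 back to column 1 (reverse the tiled row), swapping K<->P (O and / unchanged).
Row 20 as worked: P K P P K
Stitch 3 in working order -> P

== STITCH ==
P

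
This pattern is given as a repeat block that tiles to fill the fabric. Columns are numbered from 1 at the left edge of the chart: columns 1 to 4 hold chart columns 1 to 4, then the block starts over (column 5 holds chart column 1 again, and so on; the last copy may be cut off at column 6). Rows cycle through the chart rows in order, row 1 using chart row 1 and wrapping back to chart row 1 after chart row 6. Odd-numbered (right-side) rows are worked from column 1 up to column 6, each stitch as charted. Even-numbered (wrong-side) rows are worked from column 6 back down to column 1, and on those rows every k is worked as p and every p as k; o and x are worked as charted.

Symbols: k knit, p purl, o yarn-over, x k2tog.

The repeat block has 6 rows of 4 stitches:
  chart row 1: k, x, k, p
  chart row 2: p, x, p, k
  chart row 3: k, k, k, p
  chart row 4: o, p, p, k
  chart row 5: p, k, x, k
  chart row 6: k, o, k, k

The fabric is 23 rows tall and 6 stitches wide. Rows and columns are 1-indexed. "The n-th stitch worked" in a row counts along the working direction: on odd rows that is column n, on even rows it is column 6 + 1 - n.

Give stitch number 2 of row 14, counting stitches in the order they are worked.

Row 14 uses chart row ((14-1) mod 6)+1 = 2. Row 14 is even, so WS.
Chart row 2 tiled across columns 1-6: p x p k p x
WS: work from column 6 back to column 1 (reverse the tiled row), swapping k<->p (o and x unchanged).
Row 14 as worked: x k p k x k
The 2nd stitch worked is k.

Result:
k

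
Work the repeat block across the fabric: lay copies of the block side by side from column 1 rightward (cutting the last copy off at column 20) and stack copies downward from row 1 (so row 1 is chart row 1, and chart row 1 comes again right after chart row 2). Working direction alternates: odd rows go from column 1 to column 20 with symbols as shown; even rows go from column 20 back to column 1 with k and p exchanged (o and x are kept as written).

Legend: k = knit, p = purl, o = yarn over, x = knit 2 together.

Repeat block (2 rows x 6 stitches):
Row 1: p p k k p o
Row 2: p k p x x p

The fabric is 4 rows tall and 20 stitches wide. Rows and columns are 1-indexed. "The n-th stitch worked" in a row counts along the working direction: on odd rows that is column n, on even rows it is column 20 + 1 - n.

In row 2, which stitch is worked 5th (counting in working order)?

Row 2 uses chart row ((2-1) mod 2)+1 = 2. Row 2 is even, so WS.
Chart row 2 tiled across columns 1-20: p k p x x p p k p x x p p k p x x p p k
WS: work from column 20 back to column 1 (reverse the tiled row), swapping k<->p (o and x unchanged).
Row 2 as worked: p k k x x k p k k x x k p k k x x k p k
The 5th stitch worked is x.

== STITCH ==
x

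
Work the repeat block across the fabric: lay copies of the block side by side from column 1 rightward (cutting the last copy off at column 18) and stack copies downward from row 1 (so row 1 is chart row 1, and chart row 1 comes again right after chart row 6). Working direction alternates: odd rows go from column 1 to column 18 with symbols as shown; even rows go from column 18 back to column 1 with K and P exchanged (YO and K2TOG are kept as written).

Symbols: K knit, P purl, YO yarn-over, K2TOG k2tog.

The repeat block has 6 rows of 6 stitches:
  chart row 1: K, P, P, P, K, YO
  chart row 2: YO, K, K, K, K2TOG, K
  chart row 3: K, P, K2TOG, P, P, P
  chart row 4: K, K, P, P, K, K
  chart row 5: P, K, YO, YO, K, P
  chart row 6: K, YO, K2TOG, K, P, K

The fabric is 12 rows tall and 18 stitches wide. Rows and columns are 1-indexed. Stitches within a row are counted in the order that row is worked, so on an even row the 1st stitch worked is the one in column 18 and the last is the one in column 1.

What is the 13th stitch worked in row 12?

Row 12: (12-1) mod 6 = 5, so use chart row 6. Even row -> WS.
Chart row 6 tiled across columns 1-18: K YO K2TOG K P K K YO K2TOG K P K K YO K2TOG K P K
WS row: flip the tiled sequence (start at column 18) and apply K<->P; YO and K2TOG stay.
Row 12 as worked: P K P K2TOG YO P P K P K2TOG YO P P K P K2TOG YO P
The 13th stitch worked is P.

Stitch:
P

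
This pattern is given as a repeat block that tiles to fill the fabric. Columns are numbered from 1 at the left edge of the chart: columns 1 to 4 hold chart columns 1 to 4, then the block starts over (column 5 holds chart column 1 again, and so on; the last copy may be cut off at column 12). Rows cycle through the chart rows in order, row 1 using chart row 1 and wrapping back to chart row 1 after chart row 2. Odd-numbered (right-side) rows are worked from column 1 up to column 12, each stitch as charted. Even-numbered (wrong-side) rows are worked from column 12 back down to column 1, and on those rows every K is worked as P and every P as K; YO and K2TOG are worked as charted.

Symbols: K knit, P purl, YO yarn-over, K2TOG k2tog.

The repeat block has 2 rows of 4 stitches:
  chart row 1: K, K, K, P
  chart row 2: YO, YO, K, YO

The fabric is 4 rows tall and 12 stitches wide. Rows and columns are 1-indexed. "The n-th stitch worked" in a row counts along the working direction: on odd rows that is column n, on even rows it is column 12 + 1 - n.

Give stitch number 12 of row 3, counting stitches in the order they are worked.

Row 3 uses chart row ((3-1) mod 2)+1 = 1. Row 3 is odd, so RS.
Chart row 1 tiled across columns 1-12: K K K P K K K P K K K P
RS: work column 1 to column 12, symbols as charted — the tiled row is the row as worked.
Stitch 12 in working order -> P

Stitch:
P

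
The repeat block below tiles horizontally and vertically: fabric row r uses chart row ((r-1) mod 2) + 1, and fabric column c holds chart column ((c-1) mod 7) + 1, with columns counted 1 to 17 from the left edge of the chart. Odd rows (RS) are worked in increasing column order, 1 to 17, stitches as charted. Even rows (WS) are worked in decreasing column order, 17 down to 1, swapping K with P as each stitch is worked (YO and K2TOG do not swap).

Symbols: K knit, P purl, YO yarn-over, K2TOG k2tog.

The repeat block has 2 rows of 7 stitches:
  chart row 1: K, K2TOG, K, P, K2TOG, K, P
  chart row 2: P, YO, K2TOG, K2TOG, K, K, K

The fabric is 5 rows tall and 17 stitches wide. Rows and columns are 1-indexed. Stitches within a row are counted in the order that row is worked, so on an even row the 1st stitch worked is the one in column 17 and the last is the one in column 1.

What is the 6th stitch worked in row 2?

== STITCH ==
P

Derivation:
Row 2: (2-1) mod 2 = 1, so use chart row 2. Even row -> WS.
Chart row 2 tiled across columns 1-17: P YO K2TOG K2TOG K K K P YO K2TOG K2TOG K K K P YO K2TOG
Wrong side: read the tiled row from column 17 down to 1 and exchange K with P (leave YO, K2TOG).
Row 2 as worked: K2TOG YO K P P P K2TOG K2TOG YO K P P P K2TOG K2TOG YO K
Stitch 6 in working order -> P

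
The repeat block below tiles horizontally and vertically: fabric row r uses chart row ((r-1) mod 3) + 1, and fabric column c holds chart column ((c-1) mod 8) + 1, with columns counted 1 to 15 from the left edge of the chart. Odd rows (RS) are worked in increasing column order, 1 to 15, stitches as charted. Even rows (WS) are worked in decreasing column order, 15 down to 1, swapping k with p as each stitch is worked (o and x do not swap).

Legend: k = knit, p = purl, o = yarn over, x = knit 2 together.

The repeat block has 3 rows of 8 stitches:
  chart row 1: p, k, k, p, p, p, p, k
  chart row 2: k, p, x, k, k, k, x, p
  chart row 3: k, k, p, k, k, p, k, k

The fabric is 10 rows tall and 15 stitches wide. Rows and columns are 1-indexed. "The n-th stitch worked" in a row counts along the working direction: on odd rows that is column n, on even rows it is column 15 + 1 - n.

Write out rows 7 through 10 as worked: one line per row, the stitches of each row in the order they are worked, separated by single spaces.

Rows as worked:
p k k p p p p k p k k p p p p
x p p p x k p k x p p p x k p
k k p k k p k k k k p k k p k
k k k k p p k p k k k k p p k

Derivation:
Row 7: chart row 1, RS - tile across columns 1-15 and work as-is.
Row 8: chart row 2, WS - tiled (columns 1-15): k p x k k k x p k p x k k k x; work from column 15 back to 1 with k<->p swapped.
Row 9: chart row 3, RS - tile across columns 1-15 and work as-is.
Row 10: chart row 1, WS - tiled (columns 1-15): p k k p p p p k p k k p p p p; work from column 15 back to 1 with k<->p swapped.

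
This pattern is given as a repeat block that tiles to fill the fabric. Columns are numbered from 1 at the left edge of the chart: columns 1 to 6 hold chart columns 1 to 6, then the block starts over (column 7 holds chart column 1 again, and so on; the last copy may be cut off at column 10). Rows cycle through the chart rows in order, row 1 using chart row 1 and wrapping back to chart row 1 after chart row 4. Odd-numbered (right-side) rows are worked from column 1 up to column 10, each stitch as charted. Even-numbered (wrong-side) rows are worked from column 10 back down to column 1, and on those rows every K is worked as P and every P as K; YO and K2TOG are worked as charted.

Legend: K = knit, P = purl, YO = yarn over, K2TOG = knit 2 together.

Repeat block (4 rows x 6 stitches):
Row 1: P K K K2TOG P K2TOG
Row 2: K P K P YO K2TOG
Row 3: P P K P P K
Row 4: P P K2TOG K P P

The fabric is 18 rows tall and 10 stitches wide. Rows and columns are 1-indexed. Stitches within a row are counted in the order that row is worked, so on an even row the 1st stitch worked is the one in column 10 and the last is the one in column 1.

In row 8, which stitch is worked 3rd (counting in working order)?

Row 8: (8-1) mod 4 = 3, so use chart row 4. Even row -> WS.
Chart row 4 tiled across columns 1-10: P P K2TOG K P P P P K2TOG K
WS: work from column 10 back to column 1 (reverse the tiled row), swapping K<->P (YO and K2TOG unchanged).
Row 8 as worked: P K2TOG K K K K P K2TOG K K
The 3rd stitch worked is K.

Result:
K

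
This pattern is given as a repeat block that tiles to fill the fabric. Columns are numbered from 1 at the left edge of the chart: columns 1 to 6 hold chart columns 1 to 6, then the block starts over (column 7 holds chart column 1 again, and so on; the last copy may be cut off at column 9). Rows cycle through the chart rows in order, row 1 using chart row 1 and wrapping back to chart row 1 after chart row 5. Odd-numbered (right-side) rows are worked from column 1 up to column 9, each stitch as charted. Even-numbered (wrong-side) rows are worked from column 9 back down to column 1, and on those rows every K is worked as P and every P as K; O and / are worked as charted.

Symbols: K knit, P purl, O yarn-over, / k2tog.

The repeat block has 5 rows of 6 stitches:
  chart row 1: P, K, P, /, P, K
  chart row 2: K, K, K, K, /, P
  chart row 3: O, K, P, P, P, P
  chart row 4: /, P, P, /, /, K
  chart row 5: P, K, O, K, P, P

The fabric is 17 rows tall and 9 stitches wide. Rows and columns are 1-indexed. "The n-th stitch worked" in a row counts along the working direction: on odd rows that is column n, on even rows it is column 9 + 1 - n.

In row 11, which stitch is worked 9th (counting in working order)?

Row 11 uses chart row ((11-1) mod 5)+1 = 1. Row 11 is odd, so RS.
Chart row 1 tiled across columns 1-9: P K P / P K P K P
RS: work column 1 to column 9, symbols as charted — the tiled row is the row as worked.
Counting 9 along the worked row gives P.

Stitch:
P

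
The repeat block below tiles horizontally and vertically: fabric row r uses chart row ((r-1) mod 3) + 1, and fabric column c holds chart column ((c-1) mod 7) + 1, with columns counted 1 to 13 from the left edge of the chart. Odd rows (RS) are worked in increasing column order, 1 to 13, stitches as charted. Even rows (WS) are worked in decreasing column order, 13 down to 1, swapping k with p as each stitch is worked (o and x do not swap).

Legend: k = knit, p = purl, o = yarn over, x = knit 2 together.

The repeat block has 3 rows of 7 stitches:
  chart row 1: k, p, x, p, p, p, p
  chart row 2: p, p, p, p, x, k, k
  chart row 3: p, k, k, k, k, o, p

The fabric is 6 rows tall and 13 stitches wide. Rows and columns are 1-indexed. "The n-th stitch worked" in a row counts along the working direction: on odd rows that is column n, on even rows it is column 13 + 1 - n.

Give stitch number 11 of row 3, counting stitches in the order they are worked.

Stitch:
k

Derivation:
For row 3: chart row = ((3-1) mod 3) + 1 = 3; this is a RS (odd) row.
Chart row 3 tiled across columns 1-13: p k k k k o p p k k k k o
RS: work column 1 to column 13, symbols as charted — the tiled row is the row as worked.
Stitch 11 in working order -> k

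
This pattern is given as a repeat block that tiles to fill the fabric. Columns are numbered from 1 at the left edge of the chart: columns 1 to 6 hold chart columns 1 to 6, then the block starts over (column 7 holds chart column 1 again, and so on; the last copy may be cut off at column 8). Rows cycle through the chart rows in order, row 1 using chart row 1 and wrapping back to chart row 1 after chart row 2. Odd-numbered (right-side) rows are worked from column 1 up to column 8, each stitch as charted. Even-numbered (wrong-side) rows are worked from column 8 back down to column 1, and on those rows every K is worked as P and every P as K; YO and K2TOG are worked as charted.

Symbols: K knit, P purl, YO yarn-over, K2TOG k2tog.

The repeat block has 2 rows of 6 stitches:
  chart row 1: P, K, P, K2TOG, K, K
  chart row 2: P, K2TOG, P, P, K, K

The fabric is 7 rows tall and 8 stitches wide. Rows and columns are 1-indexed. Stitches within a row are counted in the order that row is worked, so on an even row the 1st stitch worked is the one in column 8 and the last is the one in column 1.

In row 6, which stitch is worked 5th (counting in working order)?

== STITCH ==
K

Derivation:
For row 6: chart row = ((6-1) mod 2) + 1 = 2; this is a WS (even) row.
Chart row 2 tiled across columns 1-8: P K2TOG P P K K P K2TOG
WS: work from column 8 back to column 1 (reverse the tiled row), swapping K<->P (YO and K2TOG unchanged).
Row 6 as worked: K2TOG K P P K K K2TOG K
Stitch 5 in working order -> K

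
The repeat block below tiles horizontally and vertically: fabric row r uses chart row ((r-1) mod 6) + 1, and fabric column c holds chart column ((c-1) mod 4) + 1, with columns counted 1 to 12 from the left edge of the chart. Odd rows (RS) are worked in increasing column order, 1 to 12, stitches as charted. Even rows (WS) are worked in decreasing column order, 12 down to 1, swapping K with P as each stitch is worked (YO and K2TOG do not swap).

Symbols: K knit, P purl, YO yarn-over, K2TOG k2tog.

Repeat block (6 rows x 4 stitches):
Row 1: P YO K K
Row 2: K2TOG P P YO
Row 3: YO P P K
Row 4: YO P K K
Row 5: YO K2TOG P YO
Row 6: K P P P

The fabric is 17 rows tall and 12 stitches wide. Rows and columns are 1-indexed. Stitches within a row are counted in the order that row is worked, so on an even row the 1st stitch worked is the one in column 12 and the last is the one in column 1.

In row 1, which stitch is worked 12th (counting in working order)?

Stitch:
K

Derivation:
For row 1: chart row = ((1-1) mod 6) + 1 = 1; this is a RS (odd) row.
Chart row 1 tiled across columns 1-12: P YO K K P YO K K P YO K K
RS: work column 1 to column 12, symbols as charted — the tiled row is the row as worked.
Stitch 12 in working order -> K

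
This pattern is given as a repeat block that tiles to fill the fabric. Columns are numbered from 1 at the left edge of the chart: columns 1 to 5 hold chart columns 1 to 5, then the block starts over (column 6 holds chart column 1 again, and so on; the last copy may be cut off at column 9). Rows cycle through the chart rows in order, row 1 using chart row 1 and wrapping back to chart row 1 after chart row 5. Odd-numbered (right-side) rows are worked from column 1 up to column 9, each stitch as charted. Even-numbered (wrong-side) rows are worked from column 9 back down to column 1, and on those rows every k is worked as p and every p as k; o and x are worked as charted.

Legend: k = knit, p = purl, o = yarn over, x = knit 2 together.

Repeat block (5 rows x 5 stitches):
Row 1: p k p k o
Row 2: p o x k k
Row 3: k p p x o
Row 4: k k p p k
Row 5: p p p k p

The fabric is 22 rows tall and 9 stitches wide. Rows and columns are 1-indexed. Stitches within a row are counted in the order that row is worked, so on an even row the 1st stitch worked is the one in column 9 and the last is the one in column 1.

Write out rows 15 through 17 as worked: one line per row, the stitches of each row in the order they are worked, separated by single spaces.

== ROWS AS WORKED ==
p p p k p p p p k
p k p k o p k p k
p o x k k p o x k

Derivation:
Row 15: chart row 5, RS - tile across columns 1-9 and work as-is.
Row 16: chart row 1, WS - tiled (columns 1-9): p k p k o p k p k; work from column 9 back to 1 with k<->p swapped.
Row 17: chart row 2, RS - tile across columns 1-9 and work as-is.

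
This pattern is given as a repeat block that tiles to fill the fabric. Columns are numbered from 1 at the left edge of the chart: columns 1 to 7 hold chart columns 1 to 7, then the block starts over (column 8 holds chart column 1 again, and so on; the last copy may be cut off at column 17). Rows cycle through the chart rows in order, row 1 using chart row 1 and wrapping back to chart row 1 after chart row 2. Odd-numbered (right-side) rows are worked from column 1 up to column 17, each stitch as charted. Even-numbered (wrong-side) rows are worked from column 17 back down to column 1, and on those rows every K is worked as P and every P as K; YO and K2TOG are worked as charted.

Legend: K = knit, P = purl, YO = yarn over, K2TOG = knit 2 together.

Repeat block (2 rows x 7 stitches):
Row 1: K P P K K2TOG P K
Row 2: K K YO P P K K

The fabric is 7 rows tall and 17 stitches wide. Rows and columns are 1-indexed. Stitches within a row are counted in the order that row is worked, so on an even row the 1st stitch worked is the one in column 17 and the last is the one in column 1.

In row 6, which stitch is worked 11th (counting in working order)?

Result:
P

Derivation:
Row 6: (6-1) mod 2 = 1, so use chart row 2. Even row -> WS.
Chart row 2 tiled across columns 1-17: K K YO P P K K K K YO P P K K K K YO
WS: work from column 17 back to column 1 (reverse the tiled row), swapping K<->P (YO and K2TOG unchanged).
Row 6 as worked: YO P P P P K K YO P P P P K K YO P P
The 11th stitch worked is P.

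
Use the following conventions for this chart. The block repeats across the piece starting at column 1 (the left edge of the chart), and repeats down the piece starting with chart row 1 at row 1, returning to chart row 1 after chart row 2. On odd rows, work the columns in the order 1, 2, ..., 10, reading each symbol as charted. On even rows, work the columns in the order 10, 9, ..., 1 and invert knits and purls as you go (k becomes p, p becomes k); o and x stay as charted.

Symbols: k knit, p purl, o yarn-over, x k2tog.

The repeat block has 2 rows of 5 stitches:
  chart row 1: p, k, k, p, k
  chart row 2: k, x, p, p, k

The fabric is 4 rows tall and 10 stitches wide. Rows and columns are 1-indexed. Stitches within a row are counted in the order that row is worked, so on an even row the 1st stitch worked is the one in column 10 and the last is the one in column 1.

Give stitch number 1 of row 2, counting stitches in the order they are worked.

== STITCH ==
p

Derivation:
Row 2: (2-1) mod 2 = 1, so use chart row 2. Even row -> WS.
Chart row 2 tiled across columns 1-10: k x p p k k x p p k
WS: work from column 10 back to column 1 (reverse the tiled row), swapping k<->p (o and x unchanged).
Row 2 as worked: p k k x p p k k x p
Stitch 1 in working order -> p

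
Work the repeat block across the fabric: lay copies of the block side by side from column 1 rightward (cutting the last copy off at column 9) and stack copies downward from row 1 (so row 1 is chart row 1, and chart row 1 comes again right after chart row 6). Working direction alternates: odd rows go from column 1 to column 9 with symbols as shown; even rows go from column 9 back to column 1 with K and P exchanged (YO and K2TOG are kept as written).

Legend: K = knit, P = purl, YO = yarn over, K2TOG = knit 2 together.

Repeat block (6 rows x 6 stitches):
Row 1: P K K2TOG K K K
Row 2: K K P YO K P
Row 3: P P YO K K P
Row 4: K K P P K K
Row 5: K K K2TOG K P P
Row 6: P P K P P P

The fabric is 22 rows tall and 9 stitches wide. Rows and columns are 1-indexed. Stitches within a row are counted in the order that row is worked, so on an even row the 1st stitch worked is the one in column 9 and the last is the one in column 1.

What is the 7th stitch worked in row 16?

Row 16: (16-1) mod 6 = 3, so use chart row 4. Even row -> WS.
Chart row 4 tiled across columns 1-9: K K P P K K K K P
WS row: flip the tiled sequence (start at column 9) and apply K<->P; YO and K2TOG stay.
Row 16 as worked: K P P P P K K P P
The 7th stitch worked is K.

== STITCH ==
K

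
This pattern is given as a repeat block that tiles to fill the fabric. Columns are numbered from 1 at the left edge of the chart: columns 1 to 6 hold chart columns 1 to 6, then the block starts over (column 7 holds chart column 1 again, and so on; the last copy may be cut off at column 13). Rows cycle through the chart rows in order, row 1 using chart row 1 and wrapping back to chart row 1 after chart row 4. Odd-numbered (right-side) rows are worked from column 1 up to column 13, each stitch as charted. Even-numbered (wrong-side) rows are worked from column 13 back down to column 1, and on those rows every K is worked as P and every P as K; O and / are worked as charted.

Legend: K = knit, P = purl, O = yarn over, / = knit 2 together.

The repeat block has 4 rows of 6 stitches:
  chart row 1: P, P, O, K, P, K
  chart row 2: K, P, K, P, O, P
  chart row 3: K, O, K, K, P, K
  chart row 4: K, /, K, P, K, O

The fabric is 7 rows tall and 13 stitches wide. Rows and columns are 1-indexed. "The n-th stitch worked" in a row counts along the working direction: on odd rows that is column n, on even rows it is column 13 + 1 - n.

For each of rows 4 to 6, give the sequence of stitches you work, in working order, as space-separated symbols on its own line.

Rows as worked:
P O P K P / P O P K P / P
P P O K P K P P O K P K P
P K O K P K P K O K P K P

Derivation:
Row 4: chart row 4, WS - tiled (columns 1-13): K / K P K O K / K P K O K; work from column 13 back to 1 with K<->P swapped.
Row 5: chart row 1, RS - tile across columns 1-13 and work as-is.
Row 6: chart row 2, WS - tiled (columns 1-13): K P K P O P K P K P O P K; work from column 13 back to 1 with K<->P swapped.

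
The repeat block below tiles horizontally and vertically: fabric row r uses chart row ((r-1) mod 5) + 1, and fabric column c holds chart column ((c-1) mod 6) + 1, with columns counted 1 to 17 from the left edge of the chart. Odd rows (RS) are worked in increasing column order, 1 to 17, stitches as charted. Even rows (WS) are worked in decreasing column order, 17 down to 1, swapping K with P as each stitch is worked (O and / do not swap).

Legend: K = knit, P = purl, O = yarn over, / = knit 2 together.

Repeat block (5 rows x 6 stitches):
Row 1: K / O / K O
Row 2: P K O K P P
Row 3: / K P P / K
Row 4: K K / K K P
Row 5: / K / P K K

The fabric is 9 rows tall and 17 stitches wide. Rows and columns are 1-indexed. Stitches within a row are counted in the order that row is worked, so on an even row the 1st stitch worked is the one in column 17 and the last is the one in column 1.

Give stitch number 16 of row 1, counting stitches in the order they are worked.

For row 1: chart row = ((1-1) mod 5) + 1 = 1; this is a RS (odd) row.
Chart row 1 tiled across columns 1-17: K / O / K O K / O / K O K / O / K
RS row: no reversal, no swap; stitch n worked = column n.
Counting 16 along the worked row gives /.

== STITCH ==
/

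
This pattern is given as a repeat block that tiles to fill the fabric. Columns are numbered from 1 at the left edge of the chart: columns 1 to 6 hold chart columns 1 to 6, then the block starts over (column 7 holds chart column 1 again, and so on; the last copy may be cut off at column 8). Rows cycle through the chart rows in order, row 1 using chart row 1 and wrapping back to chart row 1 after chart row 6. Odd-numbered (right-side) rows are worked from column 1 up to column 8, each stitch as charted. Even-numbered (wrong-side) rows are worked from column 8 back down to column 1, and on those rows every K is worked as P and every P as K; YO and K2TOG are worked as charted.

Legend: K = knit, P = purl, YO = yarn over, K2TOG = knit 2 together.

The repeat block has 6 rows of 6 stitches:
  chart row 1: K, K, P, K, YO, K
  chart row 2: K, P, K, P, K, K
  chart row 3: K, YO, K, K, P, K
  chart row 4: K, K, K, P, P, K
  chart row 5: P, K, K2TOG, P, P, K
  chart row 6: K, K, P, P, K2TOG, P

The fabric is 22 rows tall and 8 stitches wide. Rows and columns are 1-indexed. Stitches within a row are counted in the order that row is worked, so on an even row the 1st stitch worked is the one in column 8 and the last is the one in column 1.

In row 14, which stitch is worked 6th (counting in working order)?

Row 14 uses chart row ((14-1) mod 6)+1 = 2. Row 14 is even, so WS.
Chart row 2 tiled across columns 1-8: K P K P K K K P
Wrong side: read the tiled row from column 8 down to 1 and exchange K with P (leave YO, K2TOG).
Row 14 as worked: K P P P K P K P
Stitch 6 in working order -> P

Result:
P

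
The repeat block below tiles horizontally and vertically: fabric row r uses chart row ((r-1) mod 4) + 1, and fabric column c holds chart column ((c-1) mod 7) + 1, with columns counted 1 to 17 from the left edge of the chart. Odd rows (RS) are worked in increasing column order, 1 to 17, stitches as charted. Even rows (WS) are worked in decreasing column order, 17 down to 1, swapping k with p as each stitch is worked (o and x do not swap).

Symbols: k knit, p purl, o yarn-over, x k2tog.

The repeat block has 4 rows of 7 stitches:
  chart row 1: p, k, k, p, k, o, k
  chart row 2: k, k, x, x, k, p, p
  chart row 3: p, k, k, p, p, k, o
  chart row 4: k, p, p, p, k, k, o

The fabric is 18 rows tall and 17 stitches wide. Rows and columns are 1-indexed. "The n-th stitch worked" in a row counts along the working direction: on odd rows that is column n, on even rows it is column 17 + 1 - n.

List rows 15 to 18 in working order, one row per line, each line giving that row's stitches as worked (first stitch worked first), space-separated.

== ROWS AS WORKED ==
p k k p p k o p k k p p k o p k k
k k p o p p k k k p o p p k k k p
p k k p k o k p k k p k o k p k k
x p p k k p x x p p k k p x x p p

Derivation:
Row 15: chart row 3, RS - tile across columns 1-17 and work as-is.
Row 16: chart row 4, WS - tiled (columns 1-17): k p p p k k o k p p p k k o k p p; work from column 17 back to 1 with k<->p swapped.
Row 17: chart row 1, RS - tile across columns 1-17 and work as-is.
Row 18: chart row 2, WS - tiled (columns 1-17): k k x x k p p k k x x k p p k k x; work from column 17 back to 1 with k<->p swapped.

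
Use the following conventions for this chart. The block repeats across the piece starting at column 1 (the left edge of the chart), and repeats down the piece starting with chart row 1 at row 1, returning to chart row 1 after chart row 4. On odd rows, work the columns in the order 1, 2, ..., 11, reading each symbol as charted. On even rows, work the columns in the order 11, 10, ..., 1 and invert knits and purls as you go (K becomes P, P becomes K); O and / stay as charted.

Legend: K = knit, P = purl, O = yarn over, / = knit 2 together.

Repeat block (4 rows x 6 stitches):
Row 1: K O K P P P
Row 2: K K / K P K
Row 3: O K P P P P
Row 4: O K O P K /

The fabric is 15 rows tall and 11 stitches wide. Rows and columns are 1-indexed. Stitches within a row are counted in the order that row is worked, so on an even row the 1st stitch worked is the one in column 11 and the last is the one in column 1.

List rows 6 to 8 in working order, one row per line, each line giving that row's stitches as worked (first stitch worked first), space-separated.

Result:
K P / P P P K P / P P
O K P P P P O K P P P
P K O P O / P K O P O

Derivation:
Row 6: chart row 2, WS - tiled (columns 1-11): K K / K P K K K / K P; work from column 11 back to 1 with K<->P swapped.
Row 7: chart row 3, RS - tile across columns 1-11 and work as-is.
Row 8: chart row 4, WS - tiled (columns 1-11): O K O P K / O K O P K; work from column 11 back to 1 with K<->P swapped.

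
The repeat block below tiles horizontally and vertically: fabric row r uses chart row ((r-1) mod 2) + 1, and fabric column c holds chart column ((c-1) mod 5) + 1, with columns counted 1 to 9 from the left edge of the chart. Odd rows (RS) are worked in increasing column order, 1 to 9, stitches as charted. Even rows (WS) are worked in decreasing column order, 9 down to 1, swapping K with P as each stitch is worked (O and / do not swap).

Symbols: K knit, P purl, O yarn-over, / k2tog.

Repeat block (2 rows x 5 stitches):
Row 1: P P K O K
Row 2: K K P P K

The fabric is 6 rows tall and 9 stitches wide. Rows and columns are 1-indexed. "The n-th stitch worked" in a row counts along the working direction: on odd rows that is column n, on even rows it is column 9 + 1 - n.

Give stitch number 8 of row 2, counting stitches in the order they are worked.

Row 2 uses chart row ((2-1) mod 2)+1 = 2. Row 2 is even, so WS.
Chart row 2 tiled across columns 1-9: K K P P K K K P P
WS row: flip the tiled sequence (start at column 9) and apply K<->P; O and / stay.
Row 2 as worked: K K P P P K K P P
The 8th stitch worked is P.

Stitch:
P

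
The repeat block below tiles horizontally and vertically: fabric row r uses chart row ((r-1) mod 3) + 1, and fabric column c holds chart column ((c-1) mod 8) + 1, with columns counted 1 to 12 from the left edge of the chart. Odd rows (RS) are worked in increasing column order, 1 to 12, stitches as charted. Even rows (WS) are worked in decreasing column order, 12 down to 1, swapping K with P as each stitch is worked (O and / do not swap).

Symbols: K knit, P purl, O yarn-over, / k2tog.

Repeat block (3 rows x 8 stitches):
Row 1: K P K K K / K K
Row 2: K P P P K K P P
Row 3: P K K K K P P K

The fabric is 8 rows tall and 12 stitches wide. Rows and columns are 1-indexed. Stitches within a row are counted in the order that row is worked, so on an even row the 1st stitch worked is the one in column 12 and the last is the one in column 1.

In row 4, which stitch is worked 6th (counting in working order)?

Stitch:
P

Derivation:
Row 4 uses chart row ((4-1) mod 3)+1 = 1. Row 4 is even, so WS.
Chart row 1 tiled across columns 1-12: K P K K K / K K K P K K
WS row: flip the tiled sequence (start at column 12) and apply K<->P; O and / stay.
Row 4 as worked: P P K P P P / P P P K P
The 6th stitch worked is P.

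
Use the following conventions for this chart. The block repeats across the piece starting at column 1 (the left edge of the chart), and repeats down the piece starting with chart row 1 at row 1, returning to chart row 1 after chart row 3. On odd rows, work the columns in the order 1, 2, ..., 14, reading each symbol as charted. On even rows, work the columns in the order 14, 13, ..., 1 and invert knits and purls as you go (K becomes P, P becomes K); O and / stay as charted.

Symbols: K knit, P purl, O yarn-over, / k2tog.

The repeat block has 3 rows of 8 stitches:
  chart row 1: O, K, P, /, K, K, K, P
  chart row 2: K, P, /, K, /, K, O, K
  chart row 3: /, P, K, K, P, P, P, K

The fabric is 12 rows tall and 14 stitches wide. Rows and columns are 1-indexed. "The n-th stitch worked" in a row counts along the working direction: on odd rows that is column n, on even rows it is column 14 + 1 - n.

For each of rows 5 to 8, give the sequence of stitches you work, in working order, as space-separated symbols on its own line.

Rows as worked:
K P / K / K O K K P / K / K
K K P P K / P K K K P P K /
O K P / K K K P O K P / K K
P / P / K P P O P / P / K P

Derivation:
Row 5: chart row 2, RS - tile across columns 1-14 and work as-is.
Row 6: chart row 3, WS - tiled (columns 1-14): / P K K P P P K / P K K P P; work from column 14 back to 1 with K<->P swapped.
Row 7: chart row 1, RS - tile across columns 1-14 and work as-is.
Row 8: chart row 2, WS - tiled (columns 1-14): K P / K / K O K K P / K / K; work from column 14 back to 1 with K<->P swapped.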